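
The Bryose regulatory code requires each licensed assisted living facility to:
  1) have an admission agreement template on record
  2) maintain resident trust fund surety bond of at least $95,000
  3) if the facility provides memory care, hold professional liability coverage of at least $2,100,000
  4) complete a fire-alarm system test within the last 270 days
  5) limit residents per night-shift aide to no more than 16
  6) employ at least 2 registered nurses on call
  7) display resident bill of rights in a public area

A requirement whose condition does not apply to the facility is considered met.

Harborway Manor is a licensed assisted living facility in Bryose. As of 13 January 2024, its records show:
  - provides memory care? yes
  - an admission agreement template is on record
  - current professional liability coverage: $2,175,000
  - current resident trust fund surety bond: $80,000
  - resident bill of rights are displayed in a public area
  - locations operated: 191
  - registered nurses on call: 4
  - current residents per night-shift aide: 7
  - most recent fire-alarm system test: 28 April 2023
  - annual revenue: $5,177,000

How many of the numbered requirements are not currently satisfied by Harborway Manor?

1

1. admission agreement template present → met
2. resident trust fund surety bond $80,000 < $95,000 → not met
3. condition 'provides memory care' holds; professional liability coverage $2,175,000 ≥ $2,100,000 → met
4. fire-alarm system test 260 days ago vs limit 270 → met
5. residents per night-shift aide 7 ≤ 16 → met
6. registered nurses on call 4 ≥ 2 → met
7. resident bill of rights present → met
Not met: 1 of 7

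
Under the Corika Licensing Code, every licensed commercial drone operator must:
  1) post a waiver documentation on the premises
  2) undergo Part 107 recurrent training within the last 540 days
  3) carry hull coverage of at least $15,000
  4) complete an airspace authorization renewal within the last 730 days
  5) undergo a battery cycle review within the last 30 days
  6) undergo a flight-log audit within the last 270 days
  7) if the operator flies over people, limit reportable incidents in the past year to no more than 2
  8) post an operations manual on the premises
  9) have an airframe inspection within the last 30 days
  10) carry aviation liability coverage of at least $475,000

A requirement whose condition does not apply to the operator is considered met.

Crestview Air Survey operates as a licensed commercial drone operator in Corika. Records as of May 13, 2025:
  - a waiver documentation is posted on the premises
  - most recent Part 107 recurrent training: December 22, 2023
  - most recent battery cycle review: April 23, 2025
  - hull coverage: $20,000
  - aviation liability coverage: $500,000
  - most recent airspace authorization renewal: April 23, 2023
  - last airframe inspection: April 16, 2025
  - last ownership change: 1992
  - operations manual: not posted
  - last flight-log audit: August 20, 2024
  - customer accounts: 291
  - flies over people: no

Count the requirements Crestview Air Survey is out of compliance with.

1. waiver documentation present → met
2. Part 107 recurrent training 508 days ago vs limit 540 → met
3. hull coverage $20,000 ≥ $15,000 → met
4. airspace authorization renewal 751 days ago vs limit 730 → not met
5. battery cycle review 20 days ago vs limit 30 → met
6. flight-log audit 266 days ago vs limit 270 → met
7. condition 'flies over people' does not hold → requirement n/a → met
8. operations manual absent → not met
9. airframe inspection 27 days ago vs limit 30 → met
10. aviation liability coverage $500,000 ≥ $475,000 → met
Not met: 2 of 10

2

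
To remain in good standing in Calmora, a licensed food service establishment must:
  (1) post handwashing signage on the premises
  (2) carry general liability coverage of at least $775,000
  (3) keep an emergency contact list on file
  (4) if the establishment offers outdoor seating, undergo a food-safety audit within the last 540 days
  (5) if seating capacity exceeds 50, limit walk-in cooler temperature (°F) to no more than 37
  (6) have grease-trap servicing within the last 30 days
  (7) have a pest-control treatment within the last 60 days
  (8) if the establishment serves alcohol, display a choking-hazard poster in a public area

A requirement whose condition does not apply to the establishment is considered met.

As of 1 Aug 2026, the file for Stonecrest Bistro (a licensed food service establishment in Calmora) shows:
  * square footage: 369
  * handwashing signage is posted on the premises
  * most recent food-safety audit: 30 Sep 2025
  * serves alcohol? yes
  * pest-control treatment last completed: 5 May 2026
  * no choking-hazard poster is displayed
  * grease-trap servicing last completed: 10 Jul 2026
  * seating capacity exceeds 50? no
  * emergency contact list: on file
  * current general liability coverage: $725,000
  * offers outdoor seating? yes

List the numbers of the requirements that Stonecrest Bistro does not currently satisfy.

1. handwashing signage present → met
2. general liability coverage $725,000 < $775,000 → not met
3. emergency contact list present → met
4. condition 'offers outdoor seating' holds; food-safety audit 305 days ago vs limit 540 → met
5. condition 'seating capacity exceeds 50' does not hold → requirement n/a → met
6. grease-trap servicing 22 days ago vs limit 30 → met
7. pest-control treatment 88 days ago vs limit 60 → not met
8. condition 'serves alcohol' holds; choking-hazard poster absent → not met
Not met: 2, 7, 8

2, 7, 8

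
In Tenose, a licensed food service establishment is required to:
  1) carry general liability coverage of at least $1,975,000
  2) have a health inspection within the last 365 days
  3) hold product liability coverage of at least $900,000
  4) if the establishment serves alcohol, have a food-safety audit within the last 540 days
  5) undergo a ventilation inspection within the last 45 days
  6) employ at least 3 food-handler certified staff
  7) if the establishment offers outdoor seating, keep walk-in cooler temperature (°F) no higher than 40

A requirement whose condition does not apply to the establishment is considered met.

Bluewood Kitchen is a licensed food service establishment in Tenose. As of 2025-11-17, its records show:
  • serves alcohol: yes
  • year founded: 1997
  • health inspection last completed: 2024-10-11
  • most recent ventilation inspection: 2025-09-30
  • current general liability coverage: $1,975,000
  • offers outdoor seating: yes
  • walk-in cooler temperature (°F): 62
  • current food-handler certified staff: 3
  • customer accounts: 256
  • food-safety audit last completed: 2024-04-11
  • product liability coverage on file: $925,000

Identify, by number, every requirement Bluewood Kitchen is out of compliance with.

2, 4, 5, 7

1. general liability coverage $1,975,000 ≥ $1,975,000 → met
2. health inspection 402 days ago vs limit 365 → not met
3. product liability coverage $925,000 ≥ $900,000 → met
4. condition 'serves alcohol' holds; food-safety audit 585 days ago vs limit 540 → not met
5. ventilation inspection 48 days ago vs limit 45 → not met
6. food-handler certified staff 3 ≥ 3 → met
7. condition 'offers outdoor seating' holds; walk-in cooler temperature (°F) 62 > 40 → not met
Not met: 2, 4, 5, 7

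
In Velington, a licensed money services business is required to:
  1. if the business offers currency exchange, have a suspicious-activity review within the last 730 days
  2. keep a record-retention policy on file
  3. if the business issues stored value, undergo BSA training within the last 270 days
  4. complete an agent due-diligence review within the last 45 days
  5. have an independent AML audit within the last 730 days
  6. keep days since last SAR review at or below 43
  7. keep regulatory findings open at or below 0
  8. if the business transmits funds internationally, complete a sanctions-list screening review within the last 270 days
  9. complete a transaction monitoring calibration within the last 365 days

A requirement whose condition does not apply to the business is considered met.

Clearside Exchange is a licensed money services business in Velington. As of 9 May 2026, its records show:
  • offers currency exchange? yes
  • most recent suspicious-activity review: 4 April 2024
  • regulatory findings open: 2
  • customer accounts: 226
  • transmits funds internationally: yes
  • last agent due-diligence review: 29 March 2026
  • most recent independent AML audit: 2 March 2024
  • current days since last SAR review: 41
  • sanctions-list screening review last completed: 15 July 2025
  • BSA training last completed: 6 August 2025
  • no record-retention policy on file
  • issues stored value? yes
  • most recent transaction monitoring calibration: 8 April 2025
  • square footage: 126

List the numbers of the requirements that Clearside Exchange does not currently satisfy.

1. condition 'offers currency exchange' holds; suspicious-activity review 765 days ago vs limit 730 → not met
2. record-retention policy absent → not met
3. condition 'issues stored value' holds; BSA training 276 days ago vs limit 270 → not met
4. agent due-diligence review 41 days ago vs limit 45 → met
5. independent AML audit 798 days ago vs limit 730 → not met
6. days since last SAR review 41 ≤ 43 → met
7. regulatory findings open 2 > 0 → not met
8. condition 'transmits funds internationally' holds; sanctions-list screening review 298 days ago vs limit 270 → not met
9. transaction monitoring calibration 396 days ago vs limit 365 → not met
Not met: 1, 2, 3, 5, 7, 8, 9

1, 2, 3, 5, 7, 8, 9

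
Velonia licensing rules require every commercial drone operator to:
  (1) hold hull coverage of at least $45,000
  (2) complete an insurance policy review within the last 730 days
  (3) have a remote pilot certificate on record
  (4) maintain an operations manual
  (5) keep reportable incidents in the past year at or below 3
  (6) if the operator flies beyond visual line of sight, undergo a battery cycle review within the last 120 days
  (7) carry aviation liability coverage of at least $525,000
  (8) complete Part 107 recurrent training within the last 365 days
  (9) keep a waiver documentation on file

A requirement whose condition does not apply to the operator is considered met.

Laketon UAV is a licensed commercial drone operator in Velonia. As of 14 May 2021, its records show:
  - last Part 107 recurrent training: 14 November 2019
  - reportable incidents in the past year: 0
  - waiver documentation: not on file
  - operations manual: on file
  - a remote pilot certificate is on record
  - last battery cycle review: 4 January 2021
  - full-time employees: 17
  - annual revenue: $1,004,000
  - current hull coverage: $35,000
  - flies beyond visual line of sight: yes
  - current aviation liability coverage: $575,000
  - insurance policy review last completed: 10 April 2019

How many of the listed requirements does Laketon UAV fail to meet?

5

1. hull coverage $35,000 < $45,000 → not met
2. insurance policy review 765 days ago vs limit 730 → not met
3. remote pilot certificate present → met
4. operations manual present → met
5. reportable incidents in the past year 0 ≤ 3 → met
6. condition 'flies beyond visual line of sight' holds; battery cycle review 130 days ago vs limit 120 → not met
7. aviation liability coverage $575,000 ≥ $525,000 → met
8. Part 107 recurrent training 547 days ago vs limit 365 → not met
9. waiver documentation absent → not met
Not met: 5 of 9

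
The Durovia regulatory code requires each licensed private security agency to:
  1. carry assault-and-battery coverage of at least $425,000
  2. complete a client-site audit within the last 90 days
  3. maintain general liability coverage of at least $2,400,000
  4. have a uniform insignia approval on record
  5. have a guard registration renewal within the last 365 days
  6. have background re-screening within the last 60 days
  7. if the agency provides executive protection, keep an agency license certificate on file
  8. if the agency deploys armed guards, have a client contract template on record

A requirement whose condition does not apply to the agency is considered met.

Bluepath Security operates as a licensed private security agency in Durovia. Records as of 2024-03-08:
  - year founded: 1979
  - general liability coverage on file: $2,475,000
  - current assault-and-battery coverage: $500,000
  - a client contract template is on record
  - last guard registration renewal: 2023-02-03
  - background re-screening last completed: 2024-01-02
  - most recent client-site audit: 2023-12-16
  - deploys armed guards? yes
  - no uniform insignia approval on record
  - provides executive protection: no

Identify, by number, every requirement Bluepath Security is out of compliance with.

4, 5, 6

1. assault-and-battery coverage $500,000 ≥ $425,000 → met
2. client-site audit 83 days ago vs limit 90 → met
3. general liability coverage $2,475,000 ≥ $2,400,000 → met
4. uniform insignia approval absent → not met
5. guard registration renewal 399 days ago vs limit 365 → not met
6. background re-screening 66 days ago vs limit 60 → not met
7. condition 'provides executive protection' does not hold → requirement n/a → met
8. condition 'deploys armed guards' holds; client contract template present → met
Not met: 4, 5, 6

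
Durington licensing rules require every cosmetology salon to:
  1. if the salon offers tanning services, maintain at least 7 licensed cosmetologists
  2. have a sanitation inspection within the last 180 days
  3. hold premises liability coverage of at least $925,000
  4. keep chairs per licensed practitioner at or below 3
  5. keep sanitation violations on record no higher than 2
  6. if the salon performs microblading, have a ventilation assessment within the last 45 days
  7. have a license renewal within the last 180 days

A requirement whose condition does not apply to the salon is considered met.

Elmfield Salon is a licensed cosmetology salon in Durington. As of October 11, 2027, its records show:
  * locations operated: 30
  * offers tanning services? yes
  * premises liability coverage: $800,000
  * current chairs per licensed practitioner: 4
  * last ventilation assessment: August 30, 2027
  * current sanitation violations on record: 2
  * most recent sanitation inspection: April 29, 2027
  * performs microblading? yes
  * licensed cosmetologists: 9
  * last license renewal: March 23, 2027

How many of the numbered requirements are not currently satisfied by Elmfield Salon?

3

1. condition 'offers tanning services' holds; licensed cosmetologists 9 ≥ 7 → met
2. sanitation inspection 165 days ago vs limit 180 → met
3. premises liability coverage $800,000 < $925,000 → not met
4. chairs per licensed practitioner 4 > 3 → not met
5. sanitation violations on record 2 ≤ 2 → met
6. condition 'performs microblading' holds; ventilation assessment 42 days ago vs limit 45 → met
7. license renewal 202 days ago vs limit 180 → not met
Not met: 3 of 7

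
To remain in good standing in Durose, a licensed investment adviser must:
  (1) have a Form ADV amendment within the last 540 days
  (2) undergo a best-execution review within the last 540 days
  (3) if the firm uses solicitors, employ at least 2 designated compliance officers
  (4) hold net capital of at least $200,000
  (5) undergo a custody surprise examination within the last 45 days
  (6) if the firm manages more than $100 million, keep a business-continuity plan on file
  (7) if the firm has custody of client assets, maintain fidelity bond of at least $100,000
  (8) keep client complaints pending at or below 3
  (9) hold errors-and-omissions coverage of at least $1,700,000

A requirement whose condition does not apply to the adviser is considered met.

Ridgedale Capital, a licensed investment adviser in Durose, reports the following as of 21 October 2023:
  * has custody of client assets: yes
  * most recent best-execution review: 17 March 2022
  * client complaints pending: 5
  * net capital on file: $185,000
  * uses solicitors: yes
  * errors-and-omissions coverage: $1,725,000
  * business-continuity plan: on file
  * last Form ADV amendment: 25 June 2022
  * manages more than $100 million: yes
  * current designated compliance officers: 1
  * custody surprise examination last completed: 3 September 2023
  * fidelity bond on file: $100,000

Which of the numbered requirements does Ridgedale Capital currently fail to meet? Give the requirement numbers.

2, 3, 4, 5, 8

1. Form ADV amendment 483 days ago vs limit 540 → met
2. best-execution review 583 days ago vs limit 540 → not met
3. condition 'uses solicitors' holds; designated compliance officers 1 < 2 → not met
4. net capital $185,000 < $200,000 → not met
5. custody surprise examination 48 days ago vs limit 45 → not met
6. condition 'manages more than $100 million' holds; business-continuity plan present → met
7. condition 'has custody of client assets' holds; fidelity bond $100,000 ≥ $100,000 → met
8. client complaints pending 5 > 3 → not met
9. errors-and-omissions coverage $1,725,000 ≥ $1,700,000 → met
Not met: 2, 3, 4, 5, 8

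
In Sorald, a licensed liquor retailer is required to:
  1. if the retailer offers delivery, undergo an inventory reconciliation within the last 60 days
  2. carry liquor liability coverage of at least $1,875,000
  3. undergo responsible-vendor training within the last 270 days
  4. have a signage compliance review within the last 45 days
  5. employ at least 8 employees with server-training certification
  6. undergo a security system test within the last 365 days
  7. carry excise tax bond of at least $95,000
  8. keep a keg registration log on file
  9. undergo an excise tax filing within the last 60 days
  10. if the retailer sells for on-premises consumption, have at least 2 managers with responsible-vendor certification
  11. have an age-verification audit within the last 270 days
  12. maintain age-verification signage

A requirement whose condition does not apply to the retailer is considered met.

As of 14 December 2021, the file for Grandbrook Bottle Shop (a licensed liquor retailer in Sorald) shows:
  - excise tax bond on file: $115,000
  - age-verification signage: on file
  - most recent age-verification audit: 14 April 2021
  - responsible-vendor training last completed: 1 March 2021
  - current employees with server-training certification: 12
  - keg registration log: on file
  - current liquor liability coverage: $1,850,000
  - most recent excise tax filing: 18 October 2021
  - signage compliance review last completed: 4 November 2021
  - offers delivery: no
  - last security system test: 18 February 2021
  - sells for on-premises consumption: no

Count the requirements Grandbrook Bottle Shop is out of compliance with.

1. condition 'offers delivery' does not hold → requirement n/a → met
2. liquor liability coverage $1,850,000 < $1,875,000 → not met
3. responsible-vendor training 288 days ago vs limit 270 → not met
4. signage compliance review 40 days ago vs limit 45 → met
5. employees with server-training certification 12 ≥ 8 → met
6. security system test 299 days ago vs limit 365 → met
7. excise tax bond $115,000 ≥ $95,000 → met
8. keg registration log present → met
9. excise tax filing 57 days ago vs limit 60 → met
10. condition 'sells for on-premises consumption' does not hold → requirement n/a → met
11. age-verification audit 244 days ago vs limit 270 → met
12. age-verification signage present → met
Not met: 2 of 12

2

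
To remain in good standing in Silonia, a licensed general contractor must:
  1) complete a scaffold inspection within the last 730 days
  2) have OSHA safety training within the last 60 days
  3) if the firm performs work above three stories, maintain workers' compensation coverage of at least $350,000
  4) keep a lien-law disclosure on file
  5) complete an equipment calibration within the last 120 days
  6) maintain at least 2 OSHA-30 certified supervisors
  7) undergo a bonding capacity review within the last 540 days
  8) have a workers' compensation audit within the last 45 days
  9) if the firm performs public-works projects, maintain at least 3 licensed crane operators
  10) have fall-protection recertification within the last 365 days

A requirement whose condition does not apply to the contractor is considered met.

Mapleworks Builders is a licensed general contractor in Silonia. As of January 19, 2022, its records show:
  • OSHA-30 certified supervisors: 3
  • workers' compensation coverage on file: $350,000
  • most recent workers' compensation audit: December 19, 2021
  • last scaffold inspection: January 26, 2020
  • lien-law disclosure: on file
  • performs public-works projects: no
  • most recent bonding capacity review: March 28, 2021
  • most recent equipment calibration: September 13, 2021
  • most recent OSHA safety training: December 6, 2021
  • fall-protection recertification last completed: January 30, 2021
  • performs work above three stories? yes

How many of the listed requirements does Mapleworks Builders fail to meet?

1. scaffold inspection 724 days ago vs limit 730 → met
2. OSHA safety training 44 days ago vs limit 60 → met
3. condition 'performs work above three stories' holds; workers' compensation coverage $350,000 ≥ $350,000 → met
4. lien-law disclosure present → met
5. equipment calibration 128 days ago vs limit 120 → not met
6. OSHA-30 certified supervisors 3 ≥ 2 → met
7. bonding capacity review 297 days ago vs limit 540 → met
8. workers' compensation audit 31 days ago vs limit 45 → met
9. condition 'performs public-works projects' does not hold → requirement n/a → met
10. fall-protection recertification 354 days ago vs limit 365 → met
Not met: 1 of 10

1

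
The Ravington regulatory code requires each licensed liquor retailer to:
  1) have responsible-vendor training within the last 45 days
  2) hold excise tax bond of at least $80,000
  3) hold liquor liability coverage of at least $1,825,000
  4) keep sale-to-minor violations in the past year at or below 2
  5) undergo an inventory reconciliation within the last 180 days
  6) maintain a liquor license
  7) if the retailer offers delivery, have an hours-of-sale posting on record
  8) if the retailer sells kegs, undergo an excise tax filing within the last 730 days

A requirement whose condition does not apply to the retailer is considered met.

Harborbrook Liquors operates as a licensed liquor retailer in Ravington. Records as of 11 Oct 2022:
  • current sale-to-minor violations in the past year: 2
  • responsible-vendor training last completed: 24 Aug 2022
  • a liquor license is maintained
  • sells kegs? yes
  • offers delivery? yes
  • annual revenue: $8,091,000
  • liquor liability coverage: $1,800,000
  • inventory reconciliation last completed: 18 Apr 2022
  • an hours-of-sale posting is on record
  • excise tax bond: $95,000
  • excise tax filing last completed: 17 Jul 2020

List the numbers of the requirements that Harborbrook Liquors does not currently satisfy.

1, 3, 8

1. responsible-vendor training 48 days ago vs limit 45 → not met
2. excise tax bond $95,000 ≥ $80,000 → met
3. liquor liability coverage $1,800,000 < $1,825,000 → not met
4. sale-to-minor violations in the past year 2 ≤ 2 → met
5. inventory reconciliation 176 days ago vs limit 180 → met
6. liquor license present → met
7. condition 'offers delivery' holds; hours-of-sale posting present → met
8. condition 'sells kegs' holds; excise tax filing 816 days ago vs limit 730 → not met
Not met: 1, 3, 8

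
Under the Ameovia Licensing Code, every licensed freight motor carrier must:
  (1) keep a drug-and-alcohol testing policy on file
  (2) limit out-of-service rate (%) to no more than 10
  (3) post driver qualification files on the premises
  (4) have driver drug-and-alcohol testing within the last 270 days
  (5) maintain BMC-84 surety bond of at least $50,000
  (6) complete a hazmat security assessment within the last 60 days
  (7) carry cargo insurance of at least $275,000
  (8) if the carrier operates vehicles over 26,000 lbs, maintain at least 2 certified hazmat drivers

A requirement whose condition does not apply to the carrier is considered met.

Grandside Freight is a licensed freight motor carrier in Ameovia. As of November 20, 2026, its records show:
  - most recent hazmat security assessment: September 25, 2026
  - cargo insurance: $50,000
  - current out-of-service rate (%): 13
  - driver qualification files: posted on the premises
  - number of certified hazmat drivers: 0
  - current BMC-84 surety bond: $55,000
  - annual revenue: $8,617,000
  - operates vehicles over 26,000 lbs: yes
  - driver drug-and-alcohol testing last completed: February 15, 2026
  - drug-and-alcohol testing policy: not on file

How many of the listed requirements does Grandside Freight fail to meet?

1. drug-and-alcohol testing policy absent → not met
2. out-of-service rate (%) 13 > 10 → not met
3. driver qualification files present → met
4. driver drug-and-alcohol testing 278 days ago vs limit 270 → not met
5. BMC-84 surety bond $55,000 ≥ $50,000 → met
6. hazmat security assessment 56 days ago vs limit 60 → met
7. cargo insurance $50,000 < $275,000 → not met
8. condition 'operates vehicles over 26,000 lbs' holds; certified hazmat drivers 0 < 2 → not met
Not met: 5 of 8

5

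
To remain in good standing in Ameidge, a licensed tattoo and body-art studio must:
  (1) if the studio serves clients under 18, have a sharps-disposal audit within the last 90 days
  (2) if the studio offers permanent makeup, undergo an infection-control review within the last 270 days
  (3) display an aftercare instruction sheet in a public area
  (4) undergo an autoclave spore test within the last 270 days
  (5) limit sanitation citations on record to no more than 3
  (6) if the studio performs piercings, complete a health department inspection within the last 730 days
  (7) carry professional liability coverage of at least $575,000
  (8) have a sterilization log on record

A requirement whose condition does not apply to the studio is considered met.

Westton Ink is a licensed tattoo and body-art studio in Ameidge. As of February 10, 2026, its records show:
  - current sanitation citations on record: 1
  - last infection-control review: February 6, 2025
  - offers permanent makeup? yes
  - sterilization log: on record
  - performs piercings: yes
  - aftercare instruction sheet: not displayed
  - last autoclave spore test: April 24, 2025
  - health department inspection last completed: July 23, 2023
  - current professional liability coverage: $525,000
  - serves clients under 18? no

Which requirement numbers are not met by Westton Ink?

2, 3, 4, 6, 7

1. condition 'serves clients under 18' does not hold → requirement n/a → met
2. condition 'offers permanent makeup' holds; infection-control review 369 days ago vs limit 270 → not met
3. aftercare instruction sheet absent → not met
4. autoclave spore test 292 days ago vs limit 270 → not met
5. sanitation citations on record 1 ≤ 3 → met
6. condition 'performs piercings' holds; health department inspection 933 days ago vs limit 730 → not met
7. professional liability coverage $525,000 < $575,000 → not met
8. sterilization log present → met
Not met: 2, 3, 4, 6, 7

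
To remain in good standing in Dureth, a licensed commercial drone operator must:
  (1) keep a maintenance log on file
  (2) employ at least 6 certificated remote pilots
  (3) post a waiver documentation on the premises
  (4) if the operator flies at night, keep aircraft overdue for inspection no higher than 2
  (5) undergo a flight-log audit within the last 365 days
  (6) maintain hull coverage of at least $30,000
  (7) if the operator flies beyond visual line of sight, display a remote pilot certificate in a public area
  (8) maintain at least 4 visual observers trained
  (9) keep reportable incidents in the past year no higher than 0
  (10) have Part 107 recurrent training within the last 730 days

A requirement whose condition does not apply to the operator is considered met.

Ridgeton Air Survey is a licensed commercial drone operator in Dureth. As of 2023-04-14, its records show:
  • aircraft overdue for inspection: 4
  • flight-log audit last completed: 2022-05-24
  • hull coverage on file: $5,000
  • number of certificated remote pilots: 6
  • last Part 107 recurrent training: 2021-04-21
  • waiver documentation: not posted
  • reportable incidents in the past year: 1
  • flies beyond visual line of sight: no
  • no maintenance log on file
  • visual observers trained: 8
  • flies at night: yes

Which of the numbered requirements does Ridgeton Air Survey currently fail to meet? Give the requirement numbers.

1, 3, 4, 6, 9

1. maintenance log absent → not met
2. certificated remote pilots 6 ≥ 6 → met
3. waiver documentation absent → not met
4. condition 'flies at night' holds; aircraft overdue for inspection 4 > 2 → not met
5. flight-log audit 325 days ago vs limit 365 → met
6. hull coverage $5,000 < $30,000 → not met
7. condition 'flies beyond visual line of sight' does not hold → requirement n/a → met
8. visual observers trained 8 ≥ 4 → met
9. reportable incidents in the past year 1 > 0 → not met
10. Part 107 recurrent training 723 days ago vs limit 730 → met
Not met: 1, 3, 4, 6, 9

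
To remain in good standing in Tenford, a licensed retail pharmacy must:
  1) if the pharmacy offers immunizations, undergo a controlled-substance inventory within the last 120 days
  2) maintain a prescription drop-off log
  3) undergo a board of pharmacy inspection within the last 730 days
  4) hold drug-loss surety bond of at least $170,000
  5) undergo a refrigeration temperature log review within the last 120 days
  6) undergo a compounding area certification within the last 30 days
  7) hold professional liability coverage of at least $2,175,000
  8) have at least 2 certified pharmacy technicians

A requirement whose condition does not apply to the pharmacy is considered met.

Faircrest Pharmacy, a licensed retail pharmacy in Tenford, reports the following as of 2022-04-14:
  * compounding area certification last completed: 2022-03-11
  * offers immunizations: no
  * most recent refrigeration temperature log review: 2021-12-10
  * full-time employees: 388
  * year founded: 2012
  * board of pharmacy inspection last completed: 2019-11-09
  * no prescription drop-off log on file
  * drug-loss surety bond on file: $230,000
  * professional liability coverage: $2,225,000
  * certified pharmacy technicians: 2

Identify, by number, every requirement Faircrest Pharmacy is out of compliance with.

1. condition 'offers immunizations' does not hold → requirement n/a → met
2. prescription drop-off log absent → not met
3. board of pharmacy inspection 887 days ago vs limit 730 → not met
4. drug-loss surety bond $230,000 ≥ $170,000 → met
5. refrigeration temperature log review 125 days ago vs limit 120 → not met
6. compounding area certification 34 days ago vs limit 30 → not met
7. professional liability coverage $2,225,000 ≥ $2,175,000 → met
8. certified pharmacy technicians 2 ≥ 2 → met
Not met: 2, 3, 5, 6

2, 3, 5, 6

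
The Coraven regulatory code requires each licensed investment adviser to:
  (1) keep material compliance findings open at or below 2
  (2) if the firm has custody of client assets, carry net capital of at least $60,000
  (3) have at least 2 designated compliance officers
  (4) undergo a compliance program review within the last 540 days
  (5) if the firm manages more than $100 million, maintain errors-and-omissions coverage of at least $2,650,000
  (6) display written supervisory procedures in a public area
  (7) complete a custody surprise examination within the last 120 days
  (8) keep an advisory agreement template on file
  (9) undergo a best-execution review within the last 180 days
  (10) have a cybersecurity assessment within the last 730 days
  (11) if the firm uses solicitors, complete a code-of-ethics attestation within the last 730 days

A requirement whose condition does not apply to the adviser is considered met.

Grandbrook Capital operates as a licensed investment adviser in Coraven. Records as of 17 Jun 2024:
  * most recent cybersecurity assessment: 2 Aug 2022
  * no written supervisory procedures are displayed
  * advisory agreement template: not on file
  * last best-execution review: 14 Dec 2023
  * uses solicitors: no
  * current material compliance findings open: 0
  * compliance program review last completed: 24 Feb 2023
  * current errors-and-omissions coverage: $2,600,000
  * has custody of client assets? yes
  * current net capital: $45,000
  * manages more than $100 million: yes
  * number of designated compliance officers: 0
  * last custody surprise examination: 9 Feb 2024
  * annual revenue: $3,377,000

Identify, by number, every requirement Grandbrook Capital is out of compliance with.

1. material compliance findings open 0 ≤ 2 → met
2. condition 'has custody of client assets' holds; net capital $45,000 < $60,000 → not met
3. designated compliance officers 0 < 2 → not met
4. compliance program review 479 days ago vs limit 540 → met
5. condition 'manages more than $100 million' holds; errors-and-omissions coverage $2,600,000 < $2,650,000 → not met
6. written supervisory procedures absent → not met
7. custody surprise examination 129 days ago vs limit 120 → not met
8. advisory agreement template absent → not met
9. best-execution review 186 days ago vs limit 180 → not met
10. cybersecurity assessment 685 days ago vs limit 730 → met
11. condition 'uses solicitors' does not hold → requirement n/a → met
Not met: 2, 3, 5, 6, 7, 8, 9

2, 3, 5, 6, 7, 8, 9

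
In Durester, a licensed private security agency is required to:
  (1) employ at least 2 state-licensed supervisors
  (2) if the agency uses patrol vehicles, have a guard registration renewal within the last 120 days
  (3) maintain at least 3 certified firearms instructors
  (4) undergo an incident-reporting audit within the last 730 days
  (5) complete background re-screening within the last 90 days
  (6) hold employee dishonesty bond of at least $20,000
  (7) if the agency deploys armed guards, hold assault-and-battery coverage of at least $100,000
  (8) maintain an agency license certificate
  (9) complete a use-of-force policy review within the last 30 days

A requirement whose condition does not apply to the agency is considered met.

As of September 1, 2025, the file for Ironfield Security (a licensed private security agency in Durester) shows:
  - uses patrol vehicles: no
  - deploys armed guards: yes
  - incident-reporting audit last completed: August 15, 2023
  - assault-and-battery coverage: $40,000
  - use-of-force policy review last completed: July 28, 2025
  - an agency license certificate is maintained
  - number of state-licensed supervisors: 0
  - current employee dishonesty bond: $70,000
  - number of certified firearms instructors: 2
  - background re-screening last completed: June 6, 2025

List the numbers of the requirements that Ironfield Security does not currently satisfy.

1, 3, 4, 7, 9

1. state-licensed supervisors 0 < 2 → not met
2. condition 'uses patrol vehicles' does not hold → requirement n/a → met
3. certified firearms instructors 2 < 3 → not met
4. incident-reporting audit 748 days ago vs limit 730 → not met
5. background re-screening 87 days ago vs limit 90 → met
6. employee dishonesty bond $70,000 ≥ $20,000 → met
7. condition 'deploys armed guards' holds; assault-and-battery coverage $40,000 < $100,000 → not met
8. agency license certificate present → met
9. use-of-force policy review 35 days ago vs limit 30 → not met
Not met: 1, 3, 4, 7, 9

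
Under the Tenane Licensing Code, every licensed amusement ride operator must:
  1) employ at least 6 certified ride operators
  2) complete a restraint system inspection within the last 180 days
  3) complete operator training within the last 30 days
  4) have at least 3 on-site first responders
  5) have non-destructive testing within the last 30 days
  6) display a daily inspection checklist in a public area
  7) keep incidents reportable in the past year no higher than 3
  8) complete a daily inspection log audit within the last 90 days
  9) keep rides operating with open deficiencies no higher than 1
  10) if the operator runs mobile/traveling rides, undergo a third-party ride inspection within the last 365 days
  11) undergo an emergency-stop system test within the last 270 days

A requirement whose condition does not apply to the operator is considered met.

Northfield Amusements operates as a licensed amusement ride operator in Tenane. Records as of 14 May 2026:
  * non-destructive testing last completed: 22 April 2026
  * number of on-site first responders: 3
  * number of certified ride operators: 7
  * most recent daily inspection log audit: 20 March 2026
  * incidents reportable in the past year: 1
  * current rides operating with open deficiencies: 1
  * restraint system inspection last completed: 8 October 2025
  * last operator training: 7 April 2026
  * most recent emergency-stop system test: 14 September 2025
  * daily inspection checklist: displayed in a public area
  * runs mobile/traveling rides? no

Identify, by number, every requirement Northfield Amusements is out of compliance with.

1. certified ride operators 7 ≥ 6 → met
2. restraint system inspection 218 days ago vs limit 180 → not met
3. operator training 37 days ago vs limit 30 → not met
4. on-site first responders 3 ≥ 3 → met
5. non-destructive testing 22 days ago vs limit 30 → met
6. daily inspection checklist present → met
7. incidents reportable in the past year 1 ≤ 3 → met
8. daily inspection log audit 55 days ago vs limit 90 → met
9. rides operating with open deficiencies 1 ≤ 1 → met
10. condition 'runs mobile/traveling rides' does not hold → requirement n/a → met
11. emergency-stop system test 242 days ago vs limit 270 → met
Not met: 2, 3

2, 3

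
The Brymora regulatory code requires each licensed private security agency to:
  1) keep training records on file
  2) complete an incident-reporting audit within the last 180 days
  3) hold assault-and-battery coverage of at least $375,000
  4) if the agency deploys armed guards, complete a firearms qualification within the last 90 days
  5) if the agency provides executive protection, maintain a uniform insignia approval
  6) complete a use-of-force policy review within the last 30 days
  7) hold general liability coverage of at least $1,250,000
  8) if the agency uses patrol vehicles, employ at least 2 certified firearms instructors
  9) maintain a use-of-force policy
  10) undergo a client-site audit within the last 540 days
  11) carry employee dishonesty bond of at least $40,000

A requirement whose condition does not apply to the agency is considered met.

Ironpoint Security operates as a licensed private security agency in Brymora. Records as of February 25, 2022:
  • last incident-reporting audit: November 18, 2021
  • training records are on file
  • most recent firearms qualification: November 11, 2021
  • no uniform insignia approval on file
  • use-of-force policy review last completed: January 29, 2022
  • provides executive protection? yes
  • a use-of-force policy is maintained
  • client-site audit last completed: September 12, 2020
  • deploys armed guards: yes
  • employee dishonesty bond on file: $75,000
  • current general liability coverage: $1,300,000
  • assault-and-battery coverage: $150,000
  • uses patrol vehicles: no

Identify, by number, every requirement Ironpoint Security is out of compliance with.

3, 4, 5

1. training records present → met
2. incident-reporting audit 99 days ago vs limit 180 → met
3. assault-and-battery coverage $150,000 < $375,000 → not met
4. condition 'deploys armed guards' holds; firearms qualification 106 days ago vs limit 90 → not met
5. condition 'provides executive protection' holds; uniform insignia approval absent → not met
6. use-of-force policy review 27 days ago vs limit 30 → met
7. general liability coverage $1,300,000 ≥ $1,250,000 → met
8. condition 'uses patrol vehicles' does not hold → requirement n/a → met
9. use-of-force policy present → met
10. client-site audit 531 days ago vs limit 540 → met
11. employee dishonesty bond $75,000 ≥ $40,000 → met
Not met: 3, 4, 5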